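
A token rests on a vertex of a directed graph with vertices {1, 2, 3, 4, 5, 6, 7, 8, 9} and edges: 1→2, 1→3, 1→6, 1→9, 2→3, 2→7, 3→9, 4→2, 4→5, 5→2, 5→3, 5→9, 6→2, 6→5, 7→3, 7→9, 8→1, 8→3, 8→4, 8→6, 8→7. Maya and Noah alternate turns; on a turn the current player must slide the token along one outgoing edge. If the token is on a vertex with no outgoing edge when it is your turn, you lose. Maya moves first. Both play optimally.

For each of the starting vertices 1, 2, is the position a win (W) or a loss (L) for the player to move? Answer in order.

1: W, 2: L

Compute win/loss labels from the base case upward. A position with no move is L. Any other position is W if it can reach an L in one move, else L.
Every edge goes from a vertex to one that appears earlier in the order 9, 3, 7, 2, 5, 4, 6, 1, 8, so processing vertices in that order labels each vertex after all of its successors.
9: no outgoing edge → L
3: →9(L), so W
7: →9(L), so W
2: →7(W), 3(W) — all W, so L
5: →2(L), so W
4: →2(L), so W
6: →2(L), so W
1: →2(L), so W
8: →1(W), 6(W), 4(W), 7(W), 3(W) — all W, so L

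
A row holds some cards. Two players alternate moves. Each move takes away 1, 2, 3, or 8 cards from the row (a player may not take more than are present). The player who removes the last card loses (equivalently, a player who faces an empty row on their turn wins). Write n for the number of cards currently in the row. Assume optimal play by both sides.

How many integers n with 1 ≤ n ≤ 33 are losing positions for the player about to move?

8

Compute win/loss labels from the base case upward. A position with no move is W. Any other position is W if it can reach an L in one move, else L.
n=0: no move; the opponent has just taken the last card and therefore loses → W
n=1: the only move is to 0(W), a W ⇒ L
n=2: can move to 1, which is L ⇒ W
n=3: can move to 1, which is L ⇒ W
n=4: can move to 1, which is L ⇒ W
n=5: moves to 4(W), 3(W), 2(W); every one is W ⇒ L
n=6: can move to 5, which is L ⇒ W
n=7: can move to 5, which is L ⇒ W
n=8: can move to 5, which is L ⇒ W
n=9: can move to 1, which is L ⇒ W
n=10: moves to 9(W), 8(W), 7(W), 2(W); every one is W ⇒ L
n=11: can move to 10, which is L ⇒ W
n=12: can move to 10, which is L ⇒ W
n=13: can move to 10, which is L ⇒ W
n=14: moves to 13(W), 12(W), 11(W), 6(W); every one is W ⇒ L
n=15: can move to 14, which is L ⇒ W
n=16: can move to 14, which is L ⇒ W
n=17: can move to 14, which is L ⇒ W
n=18: can move to 10, which is L ⇒ W
n=19: moves to 18(W), 17(W), 16(W), 11(W); every one is W ⇒ L
n=20: can move to 19, which is L ⇒ W
n=21: can move to 19, which is L ⇒ W
n=22: can move to 19, which is L ⇒ W
n=23: moves to 22(W), 21(W), 20(W), 15(W); every one is W ⇒ L
n=24: can move to 23, which is L ⇒ W
n=25: can move to 23, which is L ⇒ W
n=26: can move to 23, which is L ⇒ W
n=27: can move to 19, which is L ⇒ W
n=28: moves to 27(W), 26(W), 25(W), 20(W); every one is W ⇒ L
n=29: can move to 28, which is L ⇒ W
n=30: can move to 28, which is L ⇒ W
n=31: can move to 28, which is L ⇒ W
n=32: moves to 31(W), 30(W), 29(W), 24(W); every one is W ⇒ L
n=33: can move to 32, which is L ⇒ W
L entries with 1 ≤ n ≤ 33 (the range starts at n=1): n = 1, 5, 10, 14, 19, 23, 28, 32; that makes 8.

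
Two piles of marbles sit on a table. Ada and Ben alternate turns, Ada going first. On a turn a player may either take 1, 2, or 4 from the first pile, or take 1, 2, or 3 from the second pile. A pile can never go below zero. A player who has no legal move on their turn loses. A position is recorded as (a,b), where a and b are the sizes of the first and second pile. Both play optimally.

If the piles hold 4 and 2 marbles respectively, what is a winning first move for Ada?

Label each position W (a win for the player to move) or L (a loss). A position with no legal move is L; any other position is W exactly when some move reaches an L, and L when every move reaches a W.
No move ever increases a pile, so every position that can arise here has a ≤ 4 and b ≤ 2; it is enough to label the cells with 0 ≤ a ≤ 4 and 0 ≤ b ≤ 2.
Every move lowers a or b (never raises either), so fill the grid row by row in increasing a, and left to right within a row: each cell's successors are then already labelled.
      b=0  b=1  b=2
a=0:    L    W    W
a=1:    W    L    W
a=2:    W    W    L
a=3:    L    W    W
a=4:    W    L    W
Cells with no legal move (terminal, hence L): (0,0).
The remaining L cells, each justified by listing all of its moves:
(1,1): moves to (0,1)(W), (1,0)(W); every one is W ⇒ L
(2,2): moves to (1,2)(W), (0,2)(W), (2,1)(W), (2,0)(W); every one is W ⇒ L
(3,0): moves to (2,0)(W), (1,0)(W); every one is W ⇒ L
(4,1): moves to (3,1)(W), (2,1)(W), (0,1)(W), (4,0)(W); every one is W ⇒ L
Every other cell has at least one move into one of the L cells above, so it is W.
From (4,2), the L positions reachable in one move are: (2,2), (4,1). Any move reaching one of these is winning.

Move to (2,2).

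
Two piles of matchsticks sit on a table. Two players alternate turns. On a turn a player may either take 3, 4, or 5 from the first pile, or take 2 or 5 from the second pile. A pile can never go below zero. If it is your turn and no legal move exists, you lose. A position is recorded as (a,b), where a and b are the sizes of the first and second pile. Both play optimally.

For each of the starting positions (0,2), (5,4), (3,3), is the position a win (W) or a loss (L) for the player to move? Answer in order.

(0,2): W, (5,4): W, (3,3): L

Classify positions by backward induction: terminal positions (no move available) are L. From any other position, the mover wins iff some move reaches an L.
No move ever increases a pile, so every position that can arise here has a ≤ 5 and b ≤ 4; it is enough to label the cells with 0 ≤ a ≤ 5 and 0 ≤ b ≤ 4.
Every move lowers a or b (never raises either), so fill the grid row by row in increasing a, and left to right within a row: each cell's successors are then already labelled.
      b=0  b=1  b=2  b=3  b=4
a=0:    L    L    W    W    L
a=1:    L    L    W    W    L
a=2:    L    L    W    W    L
a=3:    W    W    L    L    W
a=4:    W    W    L    L    W
a=5:    W    W    L    L    W
Cells with no legal move (terminal, hence L): (0,0), (0,1), (1,0), (1,1), (2,0), (2,1).
The remaining L cells, each justified by listing all of its moves:
(0,4): the only move is to (0,2)(W), a W ⇒ L
(1,4): the only move is to (1,2)(W), a W ⇒ L
(2,4): the only move is to (2,2)(W), a W ⇒ L
(3,2): moves to (0,2)(W), (3,0)(W); every one is W ⇒ L
(3,3): moves to (0,3)(W), (3,1)(W); every one is W ⇒ L
(4,2): moves to (1,2)(W), (0,2)(W), (4,0)(W); every one is W ⇒ L
(4,3): moves to (1,3)(W), (0,3)(W), (4,1)(W); every one is W ⇒ L
(5,2): moves to (2,2)(W), (1,2)(W), (0,2)(W), (5,0)(W); every one is W ⇒ L
(5,3): moves to (2,3)(W), (1,3)(W), (0,3)(W), (5,1)(W); every one is W ⇒ L
Every other cell has at least one move into one of the L cells above, so it is W.
(0,2): the move to (0,0) reaches an L cell, so W
(5,4): the move to (2,4) reaches an L cell, so W
(3,3): one of the L cells justified above, so L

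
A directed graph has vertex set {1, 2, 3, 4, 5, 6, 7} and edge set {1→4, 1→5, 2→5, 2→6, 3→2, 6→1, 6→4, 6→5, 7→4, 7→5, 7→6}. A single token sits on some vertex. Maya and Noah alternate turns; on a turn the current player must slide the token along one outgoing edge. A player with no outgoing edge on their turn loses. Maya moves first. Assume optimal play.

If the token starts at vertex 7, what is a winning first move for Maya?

Positions with no move are L. A position that does have a move is losing for the player to move precisely when every available move leads to a winning position for the opponent. Fill in the labels:
Every edge goes from a vertex to one that appears earlier in the order 4, 5, 1, 6, 2, 7, 3, so processing vertices in that order labels each vertex after all of its successors.
4: no outgoing edge → L
5: no outgoing edge → L
1: reaches L-position 5 → W
6: reaches L-position 5 → W
2: reaches L-position 5 → W
7: reaches L-position 5 → W
3: only reaches 2(W), which is W → L
From 7, the L positions reachable in one move are: 5, 4. Any move reaching one of these is winning.

Move to 5.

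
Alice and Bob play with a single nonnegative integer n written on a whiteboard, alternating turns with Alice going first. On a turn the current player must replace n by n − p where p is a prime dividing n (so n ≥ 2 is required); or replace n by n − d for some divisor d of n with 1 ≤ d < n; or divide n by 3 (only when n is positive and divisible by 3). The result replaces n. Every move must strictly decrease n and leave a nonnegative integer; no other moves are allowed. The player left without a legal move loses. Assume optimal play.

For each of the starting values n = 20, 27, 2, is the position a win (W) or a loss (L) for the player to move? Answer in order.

20: L, 27: W, 2: W

Use the standard recursion: the mover loses at a terminal position; elsewhere, the mover wins exactly when some move hands the opponent an L position.
n=0: no move → L
n=1: no move → L
n=2: reaches L-position 0 → W
n=3: reaches L-position 0 → W
n=4: only reaches 2(W), 3(W), all W → L
n=5: reaches L-position 0 → W
n=6: reaches L-position 4 → W
n=7: reaches L-position 0 → W
n=8: reaches L-position 4 → W
n=9: only reaches 3(W), 6(W), 8(W), all W → L
n=10: reaches L-position 9 → W
n=11: reaches L-position 0 → W
n=12: reaches L-position 4 → W
n=13: reaches L-position 0 → W
n=14: only reaches 7(W), 12(W), 13(W), all W → L
n=15: reaches L-position 14 → W
n=16: reaches L-position 14 → W
n=17: reaches L-position 0 → W
n=18: reaches L-position 9 → W
n=19: reaches L-position 0 → W
n=20: only reaches 10(W), 15(W), 16(W), 18(W), 19(W), all W → L
n=21: reaches L-position 14 → W
n=22: reaches L-position 20 → W
n=23: reaches L-position 0 → W
n=24: reaches L-position 20 → W
n=25: reaches L-position 20 → W
n=26: only reaches 13(W), 24(W), 25(W), all W → L
n=27: reaches L-position 9 → W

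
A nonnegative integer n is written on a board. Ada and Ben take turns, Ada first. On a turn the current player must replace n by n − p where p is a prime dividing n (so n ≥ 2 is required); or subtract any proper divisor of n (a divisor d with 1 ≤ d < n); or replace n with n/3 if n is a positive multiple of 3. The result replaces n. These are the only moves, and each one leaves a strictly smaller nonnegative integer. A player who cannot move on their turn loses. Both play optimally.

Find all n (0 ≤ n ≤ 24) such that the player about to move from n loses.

Use the standard recursion: the mover loses at a terminal position; elsewhere, the mover wins exactly when some move hands the opponent an L position.
n=0: no move → L
n=1: no move → L
n=2: can move to 0, which is L ⇒ W
n=3: can move to 0, which is L ⇒ W
n=4: moves to 2(W), 3(W); every one is W ⇒ L
n=5: can move to 0, which is L ⇒ W
n=6: can move to 4, which is L ⇒ W
n=7: can move to 0, which is L ⇒ W
n=8: can move to 4, which is L ⇒ W
n=9: moves to 3(W), 6(W), 8(W); every one is W ⇒ L
n=10: can move to 9, which is L ⇒ W
n=11: can move to 0, which is L ⇒ W
n=12: can move to 4, which is L ⇒ W
n=13: can move to 0, which is L ⇒ W
n=14: moves to 7(W), 12(W), 13(W); every one is W ⇒ L
n=15: can move to 14, which is L ⇒ W
n=16: can move to 14, which is L ⇒ W
n=17: can move to 0, which is L ⇒ W
n=18: can move to 9, which is L ⇒ W
n=19: can move to 0, which is L ⇒ W
n=20: moves to 10(W), 15(W), 16(W), 18(W), 19(W); every one is W ⇒ L
n=21: can move to 14, which is L ⇒ W
n=22: can move to 20, which is L ⇒ W
n=23: can move to 0, which is L ⇒ W
n=24: can move to 20, which is L ⇒ W
The losing starting values of n are exactly the entries labelled L in this table (6 of them).

0, 1, 4, 9, 14, 20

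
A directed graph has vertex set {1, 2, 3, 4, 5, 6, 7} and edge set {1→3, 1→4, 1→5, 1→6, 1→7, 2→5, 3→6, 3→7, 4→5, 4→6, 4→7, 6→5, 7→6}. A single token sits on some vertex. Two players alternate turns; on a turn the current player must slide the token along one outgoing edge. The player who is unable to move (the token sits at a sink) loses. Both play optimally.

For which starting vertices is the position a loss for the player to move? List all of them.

Build the W/L table. Terminal = L. A non-terminal position is W if it has a move to some L; otherwise it is L.
Every edge goes from a vertex to one that appears earlier in the order 5, 6, 7, 2, 3, 4, 1, so processing vertices in that order labels each vertex after all of its successors.
5: no outgoing edge → L
6: W (go to 5, an L position)
7: L (sole option 6(W) is W)
2: W (go to 5, an L position)
3: W (go to 7, an L position)
4: W (go to 7, an L position)
1: W (go to 7, an L position)
The losing starting vertices are exactly the entries labelled L in this table (2 of them).

5, 7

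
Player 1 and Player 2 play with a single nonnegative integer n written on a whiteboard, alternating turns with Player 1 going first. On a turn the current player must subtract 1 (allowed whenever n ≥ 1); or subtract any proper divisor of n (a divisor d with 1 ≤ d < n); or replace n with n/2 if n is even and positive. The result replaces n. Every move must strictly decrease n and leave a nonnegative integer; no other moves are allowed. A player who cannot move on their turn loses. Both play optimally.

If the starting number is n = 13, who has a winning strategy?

Player 2 wins.

Work bottom-up. With no move the player to move loses. Otherwise the position is W if at least one move leads to an L position for the opponent, and L if every move leads to a W.
n=0: no move → L
n=1: →0(L), so W
n=2: →1(W) only, which is W, so L
n=3: →2(L), so W
n=4: →2(L), so W
n=5: →4(W) only, which is W, so L
n=6: →5(L), so W
n=7: →6(W) only, which is W, so L
n=8: →7(L), so W
n=9: →6(W), 8(W) — all W, so L
n=10: →5(L), so W
n=11: →10(W) only, which is W, so L
n=12: →9(L), so W
n=13: →12(W) only, which is W, so L
Every move from 13 reaches a W position, so the mover loses.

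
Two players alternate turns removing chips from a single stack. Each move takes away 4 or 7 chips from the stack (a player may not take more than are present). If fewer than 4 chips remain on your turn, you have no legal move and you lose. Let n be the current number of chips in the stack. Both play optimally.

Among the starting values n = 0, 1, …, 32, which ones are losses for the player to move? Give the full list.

0, 1, 2, 3, 11, 12, 13, 14, 22, 23, 24, 25

Classify positions by backward induction: terminal positions (no move available) are L. From any other position, the mover wins iff some move reaches an L.
n=0: no move → L
n=1: no move → L
n=2: no move → L
n=3: no move → L
n=4: reaches L-position 0 → W
n=5: reaches L-position 1 → W
n=6: reaches L-position 2 → W
n=7: reaches L-position 3 → W
n=8: reaches L-position 1 → W
n=9: reaches L-position 2 → W
n=10: reaches L-position 3 → W
n=11: only reaches 7(W), 4(W), all W → L
n=12: only reaches 8(W), 5(W), all W → L
n=13: only reaches 9(W), 6(W), all W → L
n=14: only reaches 10(W), 7(W), all W → L
n=15: reaches L-position 11 → W
n=16: reaches L-position 12 → W
n=17: reaches L-position 13 → W
n=18: reaches L-position 14 → W
n=19: reaches L-position 12 → W
n=20: reaches L-position 13 → W
n=21: reaches L-position 14 → W
n=22: only reaches 18(W), 15(W), all W → L
n=23: only reaches 19(W), 16(W), all W → L
n=24: only reaches 20(W), 17(W), all W → L
n=25: only reaches 21(W), 18(W), all W → L
n=26: reaches L-position 22 → W
n=27: reaches L-position 23 → W
n=28: reaches L-position 24 → W
n=29: reaches L-position 25 → W
n=30: reaches L-position 23 → W
n=31: reaches L-position 24 → W
n=32: reaches L-position 25 → W
Reading off the rows marked L gives the requested list; there are 12 such values of n.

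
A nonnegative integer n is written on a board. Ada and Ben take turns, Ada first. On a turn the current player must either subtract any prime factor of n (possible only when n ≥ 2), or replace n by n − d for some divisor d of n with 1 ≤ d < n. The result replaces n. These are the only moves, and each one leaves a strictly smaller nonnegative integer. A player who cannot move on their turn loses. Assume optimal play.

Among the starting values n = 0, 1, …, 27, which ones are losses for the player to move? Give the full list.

Label each position W (a win for the player to move) or L (a loss). A position with no legal move is L; any other position is W exactly when some move reaches an L, and L when every move reaches a W.
n=0: no move → L
n=1: no move → L
n=2: reaches L-position 0 → W
n=3: reaches L-position 0 → W
n=4: only reaches 2(W), 3(W), all W → L
n=5: reaches L-position 0 → W
n=6: reaches L-position 4 → W
n=7: reaches L-position 0 → W
n=8: reaches L-position 4 → W
n=9: only reaches 6(W), 8(W), all W → L
n=10: reaches L-position 9 → W
n=11: reaches L-position 0 → W
n=12: reaches L-position 9 → W
n=13: reaches L-position 0 → W
n=14: only reaches 7(W), 12(W), 13(W), all W → L
n=15: reaches L-position 14 → W
n=16: reaches L-position 14 → W
n=17: reaches L-position 0 → W
n=18: reaches L-position 9 → W
n=19: reaches L-position 0 → W
n=20: only reaches 10(W), 15(W), 16(W), 18(W), 19(W), all W → L
n=21: reaches L-position 14 → W
n=22: reaches L-position 20 → W
n=23: reaches L-position 0 → W
n=24: reaches L-position 20 → W
n=25: reaches L-position 20 → W
n=26: only reaches 13(W), 24(W), 25(W), all W → L
n=27: reaches L-position 26 → W
The losing starting values of n are exactly the entries labelled L in this table (7 of them).

0, 1, 4, 9, 14, 20, 26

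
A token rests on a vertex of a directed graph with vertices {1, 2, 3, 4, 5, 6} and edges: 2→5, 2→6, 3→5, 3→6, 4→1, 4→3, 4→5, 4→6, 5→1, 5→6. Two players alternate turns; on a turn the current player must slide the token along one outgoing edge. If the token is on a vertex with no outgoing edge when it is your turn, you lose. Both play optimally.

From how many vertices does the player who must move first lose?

Compute win/loss labels from the base case upward. A position with no move is L. Any other position is W if it can reach an L in one move, else L.
Every edge goes from a vertex to one that appears earlier in the order 6, 1, 5, 3, 4, 2, so processing vertices in that order labels each vertex after all of its successors.
6: no outgoing edge → L
1: no outgoing edge → L
5: W (go to 1, an L position)
3: W (go to 6, an L position)
4: W (go to 1, an L position)
2: W (go to 6, an L position)
The L vertices are 1, 6; that is 2 in all.

2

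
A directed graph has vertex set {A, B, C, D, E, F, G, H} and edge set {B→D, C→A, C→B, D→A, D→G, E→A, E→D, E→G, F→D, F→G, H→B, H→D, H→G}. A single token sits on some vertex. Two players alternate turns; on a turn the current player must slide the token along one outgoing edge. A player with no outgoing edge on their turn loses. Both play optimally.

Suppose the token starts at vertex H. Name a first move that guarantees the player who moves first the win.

Move to B.

Positions with no move are L. A position that does have a move is losing for the player to move precisely when every available move leads to a winning position for the opponent. Fill in the labels:
Every edge goes from a vertex to one that appears earlier in the order A, G, D, B, E, H, C, F, so processing vertices in that order labels each vertex after all of its successors.
A: no outgoing edge → L
G: no outgoing edge → L
D: can move to G, which is L ⇒ W
B: the only move is to D(W), a W ⇒ L
E: can move to G, which is L ⇒ W
H: can move to B, which is L ⇒ W
C: can move to B, which is L ⇒ W
F: can move to G, which is L ⇒ W
From H, the L positions reachable in one move are: B, G. Any move reaching one of these is winning.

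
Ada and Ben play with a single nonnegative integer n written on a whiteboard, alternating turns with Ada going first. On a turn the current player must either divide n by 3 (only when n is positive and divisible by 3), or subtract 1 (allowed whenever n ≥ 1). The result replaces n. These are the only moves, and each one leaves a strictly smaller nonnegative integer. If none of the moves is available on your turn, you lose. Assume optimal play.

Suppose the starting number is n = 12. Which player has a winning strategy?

Ada wins.

Label each position W (a win for the player to move) or L (a loss). A position with no legal move is L; any other position is W exactly when some move reaches an L, and L when every move reaches a W.
n=0: no move → L
n=1: →0(L), so W
n=2: →1(W) only, which is W, so L
n=3: →2(L), so W
n=4: →3(W) only, which is W, so L
n=5: →4(L), so W
n=6: →2(L), so W
n=7: →6(W) only, which is W, so L
n=8: →7(L), so W
n=9: →3(W), 8(W) — all W, so L
n=10: →9(L), so W
n=11: →10(W) only, which is W, so L
n=12: →4(L), so W
From 12 Ada can move to 4, reaching an L position.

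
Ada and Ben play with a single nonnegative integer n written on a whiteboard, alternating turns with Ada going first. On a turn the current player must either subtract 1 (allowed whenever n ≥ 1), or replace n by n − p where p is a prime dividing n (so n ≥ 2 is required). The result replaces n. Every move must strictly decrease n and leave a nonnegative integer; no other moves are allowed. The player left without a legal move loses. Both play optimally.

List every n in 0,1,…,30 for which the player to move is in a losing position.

0, 4, 8, 12, 16, 20, 24, 28

Build the W/L table. Terminal = L. A non-terminal position is W if it has a move to some L; otherwise it is L.
n=0: no move → L
n=1: →0(L), so W
n=2: →0(L), so W
n=3: →0(L), so W
n=4: →2(W), 3(W) — all W, so L
n=5: →0(L), so W
n=6: →4(L), so W
n=7: →0(L), so W
n=8: →6(W), 7(W) — all W, so L
n=9: →8(L), so W
n=10: →8(L), so W
n=11: →0(L), so W
n=12: →9(W), 10(W), 11(W) — all W, so L
n=13: →0(L), so W
n=14: →12(L), so W
n=15: →12(L), so W
n=16: →14(W), 15(W) — all W, so L
n=17: →0(L), so W
n=18: →16(L), so W
n=19: →0(L), so W
n=20: →15(W), 18(W), 19(W) — all W, so L
n=21: →20(L), so W
n=22: →20(L), so W
n=23: →0(L), so W
n=24: →21(W), 22(W), 23(W) — all W, so L
n=25: →20(L), so W
n=26: →24(L), so W
n=27: →24(L), so W
n=28: →21(W), 26(W), 27(W) — all W, so L
n=29: →0(L), so W
n=30: →28(L), so W
Reading off the rows marked L gives the requested list; there are 8 such values of n.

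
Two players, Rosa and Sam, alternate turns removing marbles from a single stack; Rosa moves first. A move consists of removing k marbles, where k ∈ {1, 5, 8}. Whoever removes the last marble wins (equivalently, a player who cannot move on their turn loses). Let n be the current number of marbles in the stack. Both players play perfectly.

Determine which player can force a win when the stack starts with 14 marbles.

Build the W/L table. Terminal = L. A non-terminal position is W if it has a move to some L; otherwise it is L.
n=0: no move → L
n=1: reaches L-position 0 → W
n=2: only reaches 1(W), which is W → L
n=3: reaches L-position 2 → W
n=4: only reaches 3(W), which is W → L
n=5: reaches L-position 4 → W
n=6: only reaches 5(W), 1(W), all W → L
n=7: reaches L-position 6 → W
n=8: reaches L-position 0 → W
n=9: reaches L-position 4 → W
n=10: reaches L-position 2 → W
n=11: reaches L-position 6 → W
n=12: reaches L-position 4 → W
n=13: only reaches 12(W), 8(W), 5(W), all W → L
n=14: reaches L-position 13 → W
From 14 Rosa can remove 1, leaving 13, reaching an L position.

Rosa wins.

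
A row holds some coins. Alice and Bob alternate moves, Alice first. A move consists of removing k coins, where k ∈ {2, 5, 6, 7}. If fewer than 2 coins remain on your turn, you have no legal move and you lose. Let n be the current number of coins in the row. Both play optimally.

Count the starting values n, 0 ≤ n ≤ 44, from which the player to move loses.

12

Work bottom-up. With no move the player to move loses. Otherwise the position is W if at least one move leads to an L position for the opponent, and L if every move leads to a W.
n=0: no move → L
n=1: no move → L
n=2: →0(L), so W
n=3: →1(L), so W
n=4: →2(W) only, which is W, so L
n=5: →0(L), so W
n=6: →4(L), so W
n=7: →1(L), so W
n=8: →1(L), so W
n=9: →4(L), so W
n=10: →4(L), so W
n=11: →4(L), so W
n=12: →10(W), 7(W), 6(W), 5(W) — all W, so L
n=13: →11(W), 8(W), 7(W), 6(W) — all W, so L
n=14: →12(L), so W
n=15: →13(L), so W
n=16: →14(W), 11(W), 10(W), 9(W) — all W, so L
n=17: →12(L), so W
n=18: →16(L), so W
n=19: →13(L), so W
n=20: →13(L), so W
n=21: →16(L), so W
n=22: →16(L), so W
n=23: →16(L), so W
n=24: →22(W), 19(W), 18(W), 17(W) — all W, so L
n=25: →23(W), 20(W), 19(W), 18(W) — all W, so L
n=26: →24(L), so W
n=27: →25(L), so W
n=28: →26(W), 23(W), 22(W), 21(W) — all W, so L
n=29: →24(L), so W
n=30: →28(L), so W
n=31: →25(L), so W
n=32: →25(L), so W
n=33: →28(L), so W
n=34: →28(L), so W
n=35: →28(L), so W
n=36: →34(W), 31(W), 30(W), 29(W) — all W, so L
n=37: →35(W), 32(W), 31(W), 30(W) — all W, so L
n=38: →36(L), so W
n=39: →37(L), so W
n=40: →38(W), 35(W), 34(W), 33(W) — all W, so L
n=41: →36(L), so W
n=42: →40(L), so W
n=43: →37(L), so W
n=44: →37(L), so W
L entries with 0 ≤ n ≤ 44: n = 0, 1, 4, 12, 13, 16, 24, 25, 28, 36, 37, 40; that makes 12.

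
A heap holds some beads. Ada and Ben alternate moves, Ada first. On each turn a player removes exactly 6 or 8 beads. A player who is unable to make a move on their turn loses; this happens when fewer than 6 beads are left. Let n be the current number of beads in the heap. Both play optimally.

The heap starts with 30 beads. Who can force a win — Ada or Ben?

Label each position W (a win for the player to move) or L (a loss). A position with no legal move is L; any other position is W exactly when some move reaches an L, and L when every move reaches a W.
n=0: no move → L
n=1: no move → L
n=2: no move → L
n=3: no move → L
n=4: no move → L
n=5: no move → L
n=6: W (go to 0, an L position)
n=7: W (go to 1, an L position)
n=8: W (go to 2, an L position)
n=9: W (go to 3, an L position)
n=10: W (go to 4, an L position)
n=11: W (go to 5, an L position)
n=12: W (go to 4, an L position)
n=13: W (go to 5, an L position)
n=14: L (options 8(W), 6(W) are all W)
n=15: L (options 9(W), 7(W) are all W)
n=16: L (options 10(W), 8(W) are all W)
n=17: L (options 11(W), 9(W) are all W)
n=18: L (options 12(W), 10(W) are all W)
n=19: L (options 13(W), 11(W) are all W)
n=20: W (go to 14, an L position)
n=21: W (go to 15, an L position)
n=22: W (go to 16, an L position)
n=23: W (go to 17, an L position)
n=24: W (go to 18, an L position)
n=25: W (go to 19, an L position)
n=26: W (go to 18, an L position)
n=27: W (go to 19, an L position)
n=28: L (options 22(W), 20(W) are all W)
n=29: L (options 23(W), 21(W) are all W)
n=30: L (options 24(W), 22(W) are all W)
The starting position 30 is L: whatever Ada does, the opponent receives a W position.

Ben wins.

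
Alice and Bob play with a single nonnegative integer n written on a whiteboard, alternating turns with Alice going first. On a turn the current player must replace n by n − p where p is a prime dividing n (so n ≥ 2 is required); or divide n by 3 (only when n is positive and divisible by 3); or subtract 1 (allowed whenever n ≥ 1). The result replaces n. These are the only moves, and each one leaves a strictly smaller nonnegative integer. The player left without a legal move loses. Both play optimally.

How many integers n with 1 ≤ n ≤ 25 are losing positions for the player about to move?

Positions with no move are L. A position that does have a move is losing for the player to move precisely when every available move leads to a winning position for the opponent. Fill in the labels:
n=0: no move → L
n=1: reaches L-position 0 → W
n=2: reaches L-position 0 → W
n=3: reaches L-position 0 → W
n=4: only reaches 2(W), 3(W), all W → L
n=5: reaches L-position 0 → W
n=6: reaches L-position 4 → W
n=7: reaches L-position 0 → W
n=8: only reaches 6(W), 7(W), all W → L
n=9: reaches L-position 8 → W
n=10: reaches L-position 8 → W
n=11: reaches L-position 0 → W
n=12: reaches L-position 4 → W
n=13: reaches L-position 0 → W
n=14: only reaches 7(W), 12(W), 13(W), all W → L
n=15: reaches L-position 14 → W
n=16: reaches L-position 14 → W
n=17: reaches L-position 0 → W
n=18: only reaches 6(W), 15(W), 16(W), 17(W), all W → L
n=19: reaches L-position 0 → W
n=20: reaches L-position 18 → W
n=21: reaches L-position 14 → W
n=22: only reaches 11(W), 20(W), 21(W), all W → L
n=23: reaches L-position 0 → W
n=24: reaches L-position 8 → W
n=25: only reaches 20(W), 24(W), all W → L
L entries with 1 ≤ n ≤ 25 (n=0 is outside the asked range and is not counted): n = 4, 8, 14, 18, 22, 25; that makes 6.

6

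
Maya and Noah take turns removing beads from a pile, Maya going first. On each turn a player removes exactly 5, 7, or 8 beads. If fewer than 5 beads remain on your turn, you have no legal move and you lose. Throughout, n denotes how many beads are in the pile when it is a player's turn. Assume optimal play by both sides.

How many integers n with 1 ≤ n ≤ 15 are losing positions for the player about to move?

Use the standard recursion: the mover loses at a terminal position; elsewhere, the mover wins exactly when some move hands the opponent an L position.
n=0: no move → L
n=1: no move → L
n=2: no move → L
n=3: no move → L
n=4: no move → L
n=5: →0(L), so W
n=6: →1(L), so W
n=7: →2(L), so W
n=8: →3(L), so W
n=9: →4(L), so W
n=10: →3(L), so W
n=11: →4(L), so W
n=12: →4(L), so W
n=13: →8(W), 6(W), 5(W) — all W, so L
n=14: →9(W), 7(W), 6(W) — all W, so L
n=15: →10(W), 8(W), 7(W) — all W, so L
L entries with 1 ≤ n ≤ 15 (n=0 is outside the asked range and is not counted): n = 1, 2, 3, 4, 13, 14, 15; that makes 7.

7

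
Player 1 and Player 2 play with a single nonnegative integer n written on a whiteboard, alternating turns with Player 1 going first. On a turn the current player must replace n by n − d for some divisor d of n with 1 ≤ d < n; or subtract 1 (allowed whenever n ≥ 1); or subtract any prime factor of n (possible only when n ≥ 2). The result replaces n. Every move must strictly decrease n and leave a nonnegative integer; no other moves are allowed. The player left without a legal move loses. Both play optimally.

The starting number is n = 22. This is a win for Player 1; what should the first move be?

Move to 20.

Work bottom-up. With no move the player to move loses. Otherwise the position is W if at least one move leads to an L position for the opponent, and L if every move leads to a W.
n=0: no move → L
n=1: →0(L), so W
n=2: →0(L), so W
n=3: →0(L), so W
n=4: →2(W), 3(W) — all W, so L
n=5: →0(L), so W
n=6: →4(L), so W
n=7: →0(L), so W
n=8: →4(L), so W
n=9: →6(W), 8(W) — all W, so L
n=10: →9(L), so W
n=11: →0(L), so W
n=12: →9(L), so W
n=13: →0(L), so W
n=14: →7(W), 12(W), 13(W) — all W, so L
n=15: →14(L), so W
n=16: →14(L), so W
n=17: →0(L), so W
n=18: →9(L), so W
n=19: →0(L), so W
n=20: →10(W), 15(W), 16(W), 18(W), 19(W) — all W, so L
n=21: →14(L), so W
n=22: →20(L), so W
From 22, the L positions reachable in one move are: 20.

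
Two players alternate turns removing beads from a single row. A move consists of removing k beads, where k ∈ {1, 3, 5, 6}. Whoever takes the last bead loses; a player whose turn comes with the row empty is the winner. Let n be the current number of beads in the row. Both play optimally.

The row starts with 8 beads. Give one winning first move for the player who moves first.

Build the W/L table. Terminal = W. A non-terminal position is W if it has a move to some L; otherwise it is L.
n=0: no move; the opponent has just taken the last bead and therefore loses → W
n=1: L (sole option 0(W) is W)
n=2: W (go to 1, an L position)
n=3: L (options 2(W), 0(W) are all W)
n=4: W (go to 3, an L position)
n=5: L (options 4(W), 2(W), 0(W) are all W)
n=6: W (go to 5, an L position)
n=7: W (go to 1, an L position)
n=8: W (go to 5, an L position)
From 8, the L positions reachable in one move are: 5, 3. Any move reaching one of these is winning.

Remove 3, leaving 5.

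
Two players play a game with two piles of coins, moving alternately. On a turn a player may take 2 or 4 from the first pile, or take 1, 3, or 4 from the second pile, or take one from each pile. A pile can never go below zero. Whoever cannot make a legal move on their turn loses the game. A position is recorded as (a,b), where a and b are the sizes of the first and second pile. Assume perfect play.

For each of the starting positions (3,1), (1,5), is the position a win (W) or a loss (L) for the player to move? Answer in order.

Use the standard recursion: the mover loses at a terminal position; elsewhere, the mover wins exactly when some move hands the opponent an L position.
No move ever increases a pile, so every position that can arise here has a ≤ 3 and b ≤ 5; it is enough to label the cells with 0 ≤ a ≤ 3 and 0 ≤ b ≤ 5.
Every move lowers a or b (never raises either), so fill the grid row by row in increasing a, and left to right within a row: each cell's successors are then already labelled.
      b=0  b=1  b=2  b=3  b=4  b=5
a=0:    L    W    L    W    W    W
a=1:    L    W    L    W    W    W
a=2:    W    W    W    W    L    W
a=3:    W    L    W    L    W    W
Cells with no legal move (terminal, hence L): (0,0), (1,0).
The remaining L cells, each justified by listing all of its moves:
(0,2): the only move is to (0,1)(W), a W ⇒ L
(1,2): moves to (1,1)(W), (0,1)(W); every one is W ⇒ L
(2,4): moves to (0,4)(W), (2,3)(W), (2,1)(W), (2,0)(W), (1,3)(W); every one is W ⇒ L
(3,1): moves to (1,1)(W), (3,0)(W), (2,0)(W); every one is W ⇒ L
(3,3): moves to (1,3)(W), (3,2)(W), (3,0)(W), (2,2)(W); every one is W ⇒ L
Every other cell has at least one move into one of the L cells above, so it is W.
(3,1): one of the L cells justified above, so L
(1,5): the move to (1,2) reaches an L cell, so W

(3,1): L, (1,5): W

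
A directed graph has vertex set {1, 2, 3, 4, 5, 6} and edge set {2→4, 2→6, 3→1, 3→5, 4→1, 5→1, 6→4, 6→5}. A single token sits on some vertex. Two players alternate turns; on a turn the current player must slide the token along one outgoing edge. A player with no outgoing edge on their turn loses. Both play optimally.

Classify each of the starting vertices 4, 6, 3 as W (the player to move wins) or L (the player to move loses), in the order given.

4: W, 6: L, 3: W

Positions with no move are L. A position that does have a move is losing for the player to move precisely when every available move leads to a winning position for the opponent. Fill in the labels:
Every edge goes from a vertex to one that appears earlier in the order 1, 5, 3, 4, 6, 2, so processing vertices in that order labels each vertex after all of its successors.
1: no outgoing edge → L
5: →1(L), so W
3: →1(L), so W
4: →1(L), so W
6: →4(W), 5(W) — all W, so L
2: →6(L), so W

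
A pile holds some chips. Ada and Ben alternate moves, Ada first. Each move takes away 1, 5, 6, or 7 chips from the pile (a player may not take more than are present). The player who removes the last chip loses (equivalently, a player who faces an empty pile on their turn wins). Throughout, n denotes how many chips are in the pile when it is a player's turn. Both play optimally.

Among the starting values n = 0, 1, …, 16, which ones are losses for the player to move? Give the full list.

1, 3, 5, 13, 15

Classify positions by backward induction: terminal positions (no move available) are W. From any other position, the mover wins iff some move reaches an L.
n=0: no move; the opponent has just taken the last chip and therefore loses → W
n=1: →0(W) only, which is W, so L
n=2: →1(L), so W
n=3: →2(W) only, which is W, so L
n=4: →3(L), so W
n=5: →4(W), 0(W) — all W, so L
n=6: →5(L), so W
n=7: →1(L), so W
n=8: →3(L), so W
n=9: →3(L), so W
n=10: →5(L), so W
n=11: →5(L), so W
n=12: →5(L), so W
n=13: →12(W), 8(W), 7(W), 6(W) — all W, so L
n=14: →13(L), so W
n=15: →14(W), 10(W), 9(W), 8(W) — all W, so L
n=16: →15(L), so W
The losing starting values of n are exactly the entries labelled L in this table (5 of them).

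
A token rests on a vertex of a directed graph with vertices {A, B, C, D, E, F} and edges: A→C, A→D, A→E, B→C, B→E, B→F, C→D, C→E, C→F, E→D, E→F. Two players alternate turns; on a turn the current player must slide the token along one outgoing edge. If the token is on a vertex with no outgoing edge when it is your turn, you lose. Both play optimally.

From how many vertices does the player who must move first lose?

Classify positions by backward induction: terminal positions (no move available) are L. From any other position, the mover wins iff some move reaches an L.
Every edge goes from a vertex to one that appears earlier in the order F, D, E, C, B, A, so processing vertices in that order labels each vertex after all of its successors.
F: no outgoing edge → L
D: no outgoing edge → L
E: W (go to D, an L position)
C: W (go to D, an L position)
B: W (go to F, an L position)
A: W (go to D, an L position)
The L vertices are D, F; that is 2 in all.

2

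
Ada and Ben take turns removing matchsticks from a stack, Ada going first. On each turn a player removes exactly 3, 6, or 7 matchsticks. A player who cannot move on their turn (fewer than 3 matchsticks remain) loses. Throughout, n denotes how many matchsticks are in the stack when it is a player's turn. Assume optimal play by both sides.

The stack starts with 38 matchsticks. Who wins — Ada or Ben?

Compute win/loss labels from the base case upward. A position with no move is L. Any other position is W if it can reach an L in one move, else L.
n=0: no move → L
n=1: no move → L
n=2: no move → L
n=3: can move to 0, which is L ⇒ W
n=4: can move to 1, which is L ⇒ W
n=5: can move to 2, which is L ⇒ W
n=6: can move to 0, which is L ⇒ W
n=7: can move to 1, which is L ⇒ W
n=8: can move to 2, which is L ⇒ W
n=9: can move to 2, which is L ⇒ W
n=10: moves to 7(W), 4(W), 3(W); every one is W ⇒ L
n=11: moves to 8(W), 5(W), 4(W); every one is W ⇒ L
n=12: moves to 9(W), 6(W), 5(W); every one is W ⇒ L
n=13: can move to 10, which is L ⇒ W
n=14: can move to 11, which is L ⇒ W
n=15: can move to 12, which is L ⇒ W
n=16: can move to 10, which is L ⇒ W
n=17: can move to 11, which is L ⇒ W
n=18: can move to 12, which is L ⇒ W
n=19: can move to 12, which is L ⇒ W
n=20: moves to 17(W), 14(W), 13(W); every one is W ⇒ L
n=21: moves to 18(W), 15(W), 14(W); every one is W ⇒ L
n=22: moves to 19(W), 16(W), 15(W); every one is W ⇒ L
n=23: can move to 20, which is L ⇒ W
n=24: can move to 21, which is L ⇒ W
n=25: can move to 22, which is L ⇒ W
n=26: can move to 20, which is L ⇒ W
n=27: can move to 21, which is L ⇒ W
n=28: can move to 22, which is L ⇒ W
n=29: can move to 22, which is L ⇒ W
n=30: moves to 27(W), 24(W), 23(W); every one is W ⇒ L
n=31: moves to 28(W), 25(W), 24(W); every one is W ⇒ L
n=32: moves to 29(W), 26(W), 25(W); every one is W ⇒ L
n=33: can move to 30, which is L ⇒ W
n=34: can move to 31, which is L ⇒ W
n=35: can move to 32, which is L ⇒ W
n=36: can move to 30, which is L ⇒ W
n=37: can move to 31, which is L ⇒ W
n=38: can move to 32, which is L ⇒ W
From 38 Ada can remove 6, leaving 32, reaching an L position.

Ada wins.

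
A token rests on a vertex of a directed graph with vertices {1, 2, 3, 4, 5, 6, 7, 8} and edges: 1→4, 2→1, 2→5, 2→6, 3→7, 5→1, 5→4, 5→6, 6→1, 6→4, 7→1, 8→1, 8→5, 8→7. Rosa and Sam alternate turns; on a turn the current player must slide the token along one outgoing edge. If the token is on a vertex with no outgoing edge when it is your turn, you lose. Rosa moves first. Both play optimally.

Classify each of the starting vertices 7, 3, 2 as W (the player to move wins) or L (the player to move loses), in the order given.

Build the W/L table. Terminal = L. A non-terminal position is W if it has a move to some L; otherwise it is L.
Every edge goes from a vertex to one that appears earlier in the order 4, 1, 7, 6, 5, 3, 8, 2, so processing vertices in that order labels each vertex after all of its successors.
4: no outgoing edge → L
1: →4(L), so W
7: →1(W) only, which is W, so L
6: →4(L), so W
5: →4(L), so W
3: →7(L), so W
8: →7(L), so W
2: →5(W), 6(W), 1(W) — all W, so L

7: L, 3: W, 2: L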